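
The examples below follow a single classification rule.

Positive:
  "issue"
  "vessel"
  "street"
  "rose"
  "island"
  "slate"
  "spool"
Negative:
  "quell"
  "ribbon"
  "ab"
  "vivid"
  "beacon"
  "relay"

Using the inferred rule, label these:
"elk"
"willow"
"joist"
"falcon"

Negative, Negative, Positive, Negative

One predicate separates the groups cleanly: contains 's'.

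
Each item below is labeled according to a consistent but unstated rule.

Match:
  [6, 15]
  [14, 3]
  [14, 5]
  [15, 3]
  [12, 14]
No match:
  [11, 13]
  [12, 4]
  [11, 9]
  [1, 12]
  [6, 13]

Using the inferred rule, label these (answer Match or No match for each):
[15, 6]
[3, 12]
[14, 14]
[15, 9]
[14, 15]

Match, No match, Match, Match, Match

The simplest hypothesis consistent with all the labels is: max ≥ 14.
[15, 6] → max 15 → Match.
[3, 12] → max 12 → No match.
[14, 14] → max 14 → Match.
[15, 9] → max 15 → Match.
[14, 15] → max 15 → Match.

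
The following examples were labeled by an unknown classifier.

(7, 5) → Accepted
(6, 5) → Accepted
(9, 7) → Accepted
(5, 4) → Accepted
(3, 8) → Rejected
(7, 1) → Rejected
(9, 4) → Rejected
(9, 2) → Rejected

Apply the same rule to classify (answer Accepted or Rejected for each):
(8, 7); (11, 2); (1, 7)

Accepted, Rejected, Rejected

Rule: |first − second| ≤ 2. This holds for each 'Accepted' example and fails for each 'Rejected' one.
Accepted: (8, 7), since |8−7| = 1.
Rejected: (11, 2), since |11−2| = 9.
Rejected: (1, 7), since |1−7| = 6.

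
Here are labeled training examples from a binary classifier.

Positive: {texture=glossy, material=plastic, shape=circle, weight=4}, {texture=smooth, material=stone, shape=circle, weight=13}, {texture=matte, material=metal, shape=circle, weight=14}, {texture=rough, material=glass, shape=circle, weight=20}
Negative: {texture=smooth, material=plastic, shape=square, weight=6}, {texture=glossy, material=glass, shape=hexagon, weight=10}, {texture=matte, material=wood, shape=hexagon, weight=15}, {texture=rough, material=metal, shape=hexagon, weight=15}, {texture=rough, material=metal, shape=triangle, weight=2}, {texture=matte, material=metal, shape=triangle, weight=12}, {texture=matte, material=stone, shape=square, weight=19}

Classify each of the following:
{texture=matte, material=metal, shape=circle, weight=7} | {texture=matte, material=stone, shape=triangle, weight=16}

The rule appears to be: shape is circle.
{texture=matte, material=metal, shape=circle, weight=7} → shape is circle → Positive.
{texture=matte, material=stone, shape=triangle, weight=16} → shape is triangle → Negative.

Positive, Negative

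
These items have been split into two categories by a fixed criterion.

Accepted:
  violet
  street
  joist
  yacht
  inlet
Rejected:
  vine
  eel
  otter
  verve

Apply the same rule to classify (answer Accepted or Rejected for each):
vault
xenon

Accepted, Rejected

The pattern is that an item is 'Accepted' exactly when: ends with 't'.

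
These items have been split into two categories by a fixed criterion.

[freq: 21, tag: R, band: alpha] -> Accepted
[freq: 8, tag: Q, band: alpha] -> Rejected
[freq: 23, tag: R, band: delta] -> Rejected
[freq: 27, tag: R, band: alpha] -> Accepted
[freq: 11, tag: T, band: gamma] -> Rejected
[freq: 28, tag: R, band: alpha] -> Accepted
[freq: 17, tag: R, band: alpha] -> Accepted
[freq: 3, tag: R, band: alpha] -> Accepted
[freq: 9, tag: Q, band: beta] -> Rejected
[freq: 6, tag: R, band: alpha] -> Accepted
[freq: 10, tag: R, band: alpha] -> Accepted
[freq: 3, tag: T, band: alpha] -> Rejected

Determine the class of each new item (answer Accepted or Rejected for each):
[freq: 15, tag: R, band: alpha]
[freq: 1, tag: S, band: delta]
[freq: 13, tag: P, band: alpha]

Accepted, Rejected, Rejected

The pattern is that an item is 'Accepted' exactly when: tag is R AND band is alpha.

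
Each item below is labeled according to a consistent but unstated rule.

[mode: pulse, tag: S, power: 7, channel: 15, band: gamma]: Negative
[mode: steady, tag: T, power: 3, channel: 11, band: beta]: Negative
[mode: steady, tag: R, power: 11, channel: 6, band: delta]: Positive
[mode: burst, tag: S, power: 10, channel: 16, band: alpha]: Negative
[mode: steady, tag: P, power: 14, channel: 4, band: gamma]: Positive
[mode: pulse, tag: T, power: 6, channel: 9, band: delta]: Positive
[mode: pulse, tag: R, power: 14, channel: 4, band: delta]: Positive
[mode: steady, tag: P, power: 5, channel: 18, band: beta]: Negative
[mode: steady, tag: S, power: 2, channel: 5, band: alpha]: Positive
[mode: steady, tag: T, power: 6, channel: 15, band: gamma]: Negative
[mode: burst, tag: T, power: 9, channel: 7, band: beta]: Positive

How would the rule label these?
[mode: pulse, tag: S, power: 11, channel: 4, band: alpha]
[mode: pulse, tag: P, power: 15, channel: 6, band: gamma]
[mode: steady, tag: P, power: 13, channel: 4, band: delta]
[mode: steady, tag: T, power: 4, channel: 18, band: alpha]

Positive, Positive, Positive, Negative

One predicate separates the groups cleanly: channel ≤ 9.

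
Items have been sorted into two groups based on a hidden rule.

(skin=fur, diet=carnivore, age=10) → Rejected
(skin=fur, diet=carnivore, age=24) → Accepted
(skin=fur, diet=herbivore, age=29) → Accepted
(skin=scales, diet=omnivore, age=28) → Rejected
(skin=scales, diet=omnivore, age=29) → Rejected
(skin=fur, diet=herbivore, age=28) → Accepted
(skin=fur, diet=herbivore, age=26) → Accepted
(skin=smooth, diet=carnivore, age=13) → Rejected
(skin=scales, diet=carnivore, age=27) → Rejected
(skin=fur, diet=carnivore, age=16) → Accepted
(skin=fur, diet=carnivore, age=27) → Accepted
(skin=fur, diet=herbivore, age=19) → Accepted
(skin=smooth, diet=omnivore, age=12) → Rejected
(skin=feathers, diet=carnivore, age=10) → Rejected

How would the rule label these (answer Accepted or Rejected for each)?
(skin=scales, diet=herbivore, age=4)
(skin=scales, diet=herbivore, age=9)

The common property of the 'Accepted' items is: skin is fur AND age ≥ 12. No 'Rejected' item has it.
(skin=scales, diet=herbivore, age=4): Rejected (skin is scales, age = 4). (skin=scales, diet=herbivore, age=9): Rejected (skin is scales, age = 9).

Rejected, Rejected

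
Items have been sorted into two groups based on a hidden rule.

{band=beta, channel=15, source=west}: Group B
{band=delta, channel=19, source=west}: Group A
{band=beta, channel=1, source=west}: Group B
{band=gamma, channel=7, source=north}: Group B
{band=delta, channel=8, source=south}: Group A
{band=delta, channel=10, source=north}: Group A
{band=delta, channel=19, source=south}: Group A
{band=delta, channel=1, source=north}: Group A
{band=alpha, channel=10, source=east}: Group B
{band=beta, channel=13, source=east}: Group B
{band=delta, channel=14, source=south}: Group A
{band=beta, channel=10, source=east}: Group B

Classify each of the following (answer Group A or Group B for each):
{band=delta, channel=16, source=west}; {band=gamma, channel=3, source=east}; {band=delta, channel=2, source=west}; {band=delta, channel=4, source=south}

Comparing the two groups points to one rule — band is delta.
{band=delta, channel=16, source=west}: band is delta, satisfies this → Group A. {band=gamma, channel=3, source=east}: band is gamma, does not fit → Group B. {band=delta, channel=2, source=west}: band is delta, satisfies this → Group A. {band=delta, channel=4, source=south}: band is delta, satisfies this → Group A.

Group A, Group B, Group A, Group A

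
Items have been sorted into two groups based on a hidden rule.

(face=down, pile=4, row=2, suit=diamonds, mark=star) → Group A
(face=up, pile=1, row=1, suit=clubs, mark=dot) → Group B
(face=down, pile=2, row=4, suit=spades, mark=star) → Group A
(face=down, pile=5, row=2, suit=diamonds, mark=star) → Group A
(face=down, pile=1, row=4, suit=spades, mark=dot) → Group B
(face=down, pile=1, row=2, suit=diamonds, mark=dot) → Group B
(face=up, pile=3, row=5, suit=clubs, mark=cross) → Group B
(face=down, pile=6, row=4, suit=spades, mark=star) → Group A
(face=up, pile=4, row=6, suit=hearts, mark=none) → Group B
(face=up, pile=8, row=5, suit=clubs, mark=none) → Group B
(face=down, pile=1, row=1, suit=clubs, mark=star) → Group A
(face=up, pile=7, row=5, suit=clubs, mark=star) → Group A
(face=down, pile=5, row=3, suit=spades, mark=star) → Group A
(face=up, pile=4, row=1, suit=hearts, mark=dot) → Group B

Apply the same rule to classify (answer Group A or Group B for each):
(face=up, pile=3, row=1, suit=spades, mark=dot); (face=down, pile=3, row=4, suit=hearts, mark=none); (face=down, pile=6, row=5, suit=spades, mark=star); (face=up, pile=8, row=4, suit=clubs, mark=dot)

Group B, Group B, Group A, Group B

The distinguishing property — mark is star — holds for all the 'Group A' cases and none of the 'Group B' cases.
(face=up, pile=3, row=1, suit=spades, mark=dot) — mark is dot, hence Group B.
(face=down, pile=3, row=4, suit=hearts, mark=none) — mark is none, hence Group B.
(face=down, pile=6, row=5, suit=spades, mark=star) — mark is star, hence Group A.
(face=up, pile=8, row=4, suit=clubs, mark=dot) — mark is dot, hence Group B.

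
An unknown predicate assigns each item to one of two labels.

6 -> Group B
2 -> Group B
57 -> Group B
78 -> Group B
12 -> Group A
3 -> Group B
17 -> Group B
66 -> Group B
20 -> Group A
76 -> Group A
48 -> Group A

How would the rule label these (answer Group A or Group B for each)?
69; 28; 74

Checking candidate rules against both groups, what survives is: multiple of 4.
69: 69 = 4·17 + 1, doesn't qualify → Group B.
28: 28 = 4·7, has this property → Group A.
74: 74 = 4·18 + 2, doesn't qualify → Group B.

Group B, Group A, Group B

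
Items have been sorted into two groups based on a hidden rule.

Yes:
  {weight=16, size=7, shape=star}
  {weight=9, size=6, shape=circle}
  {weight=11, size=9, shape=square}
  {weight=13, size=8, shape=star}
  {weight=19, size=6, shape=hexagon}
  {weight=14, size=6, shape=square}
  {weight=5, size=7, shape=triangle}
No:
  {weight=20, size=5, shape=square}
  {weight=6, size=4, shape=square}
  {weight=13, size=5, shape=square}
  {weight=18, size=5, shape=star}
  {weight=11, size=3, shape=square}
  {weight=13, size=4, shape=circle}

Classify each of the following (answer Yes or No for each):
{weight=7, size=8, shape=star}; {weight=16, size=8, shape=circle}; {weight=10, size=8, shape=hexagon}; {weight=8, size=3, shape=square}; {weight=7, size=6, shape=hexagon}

The distinguishing property — size ≥ 6 — holds for all the 'Yes' cases and none of the 'No' cases.

Yes, Yes, Yes, No, Yes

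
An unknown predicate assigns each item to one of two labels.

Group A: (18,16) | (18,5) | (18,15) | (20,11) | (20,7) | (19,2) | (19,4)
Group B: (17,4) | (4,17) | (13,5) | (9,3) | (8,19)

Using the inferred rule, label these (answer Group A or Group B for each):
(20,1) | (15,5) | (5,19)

Group A, Group B, Group B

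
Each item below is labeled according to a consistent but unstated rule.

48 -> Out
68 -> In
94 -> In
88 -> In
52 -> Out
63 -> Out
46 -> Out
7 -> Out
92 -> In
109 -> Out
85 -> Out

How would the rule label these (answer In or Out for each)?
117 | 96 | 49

Out, In, Out

The rule appears to be: even AND at least 63.
117: 117 is odd, 117 ≥ 63 — does not fit, so Out.
96: 96 is even, 96 ≥ 63 — qualifies, so In.
49: 49 is odd, 49 < 63 — does not fit, so Out.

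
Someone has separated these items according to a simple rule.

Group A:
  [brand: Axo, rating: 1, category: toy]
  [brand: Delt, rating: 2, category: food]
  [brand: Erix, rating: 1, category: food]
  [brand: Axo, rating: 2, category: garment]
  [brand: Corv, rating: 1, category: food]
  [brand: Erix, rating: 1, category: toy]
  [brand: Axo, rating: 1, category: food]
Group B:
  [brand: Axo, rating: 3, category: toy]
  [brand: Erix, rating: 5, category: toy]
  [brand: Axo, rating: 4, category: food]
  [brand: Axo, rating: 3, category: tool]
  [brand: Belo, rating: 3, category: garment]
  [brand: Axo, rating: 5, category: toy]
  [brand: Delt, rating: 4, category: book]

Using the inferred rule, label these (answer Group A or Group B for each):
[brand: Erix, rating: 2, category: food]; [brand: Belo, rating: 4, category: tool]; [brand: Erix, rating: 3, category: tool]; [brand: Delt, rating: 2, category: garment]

Every 'Group A' example satisfies: rating ≤ 2. None of the 'Group B' examples do.
[brand: Erix, rating: 2, category: food]: Group A (rating = 2). [brand: Belo, rating: 4, category: tool]: Group B (rating = 4). [brand: Erix, rating: 3, category: tool]: Group B (rating = 3). [brand: Delt, rating: 2, category: garment]: Group A (rating = 2).

Group A, Group B, Group B, Group A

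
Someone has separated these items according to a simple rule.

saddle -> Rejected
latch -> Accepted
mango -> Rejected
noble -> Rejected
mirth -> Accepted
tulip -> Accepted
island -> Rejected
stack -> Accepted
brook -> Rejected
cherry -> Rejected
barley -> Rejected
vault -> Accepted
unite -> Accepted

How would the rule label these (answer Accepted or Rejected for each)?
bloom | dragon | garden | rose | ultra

Looking at the examples, the only property every 'Accepted' case has and every 'Rejected' case lacks is: contains 't'.

Rejected, Rejected, Rejected, Rejected, Accepted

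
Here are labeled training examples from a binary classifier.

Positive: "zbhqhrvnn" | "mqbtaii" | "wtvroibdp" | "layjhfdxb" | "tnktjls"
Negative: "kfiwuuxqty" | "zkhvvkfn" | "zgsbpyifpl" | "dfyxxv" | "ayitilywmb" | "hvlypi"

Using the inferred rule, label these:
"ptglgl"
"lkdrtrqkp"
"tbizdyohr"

Negative, Positive, Positive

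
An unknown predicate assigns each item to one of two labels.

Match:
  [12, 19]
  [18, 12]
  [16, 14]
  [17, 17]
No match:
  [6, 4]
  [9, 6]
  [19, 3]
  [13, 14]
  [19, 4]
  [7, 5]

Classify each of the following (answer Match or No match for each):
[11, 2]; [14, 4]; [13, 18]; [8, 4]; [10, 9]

No match, No match, Match, No match, No match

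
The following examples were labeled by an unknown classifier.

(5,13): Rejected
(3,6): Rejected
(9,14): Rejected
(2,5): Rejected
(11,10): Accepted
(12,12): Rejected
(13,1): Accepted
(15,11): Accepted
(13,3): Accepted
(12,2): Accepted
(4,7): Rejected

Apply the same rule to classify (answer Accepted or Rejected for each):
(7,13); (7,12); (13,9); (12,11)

Rejected, Rejected, Accepted, Accepted

Rule: first > second. This holds for each 'Accepted' example and fails for each 'Rejected' one.
(7,13) → 7 < 13 → Rejected.
(7,12) → 7 < 12 → Rejected.
(13,9) → 13 > 9 → Accepted.
(12,11) → 12 > 11 → Accepted.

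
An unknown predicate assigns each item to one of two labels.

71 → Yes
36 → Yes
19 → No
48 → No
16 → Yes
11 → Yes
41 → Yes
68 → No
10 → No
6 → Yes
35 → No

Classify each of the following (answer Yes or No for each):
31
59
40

A rule that fits every label: ≡ 1 (mod 5) — true of each 'Yes' example, false of each 'No' one.
31: Yes (31 mod 5 = 1).
59: No (59 mod 5 = 4).
40: No (40 mod 5 = 0).

Yes, No, No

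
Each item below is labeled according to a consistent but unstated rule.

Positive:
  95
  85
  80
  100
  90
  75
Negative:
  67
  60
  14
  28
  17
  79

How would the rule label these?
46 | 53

Negative, Negative

All 'Positive' examples share one property — multiple of 5 AND at least 67 — and every 'Negative' example lacks it.
46: 46 = 5·9 + 1, 46 < 67, lacks this property → Negative.
53: 53 = 5·10 + 3, 53 < 67, lacks this property → Negative.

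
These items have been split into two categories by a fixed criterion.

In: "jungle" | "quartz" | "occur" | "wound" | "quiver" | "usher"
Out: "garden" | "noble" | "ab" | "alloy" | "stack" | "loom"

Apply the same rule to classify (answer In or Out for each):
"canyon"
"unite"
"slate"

Out, In, Out

The classifier is using: contains 'u'.
"canyon": no 'u' — fails this test, so Out. "unite": has 'u' — fits, so In. "slate": no 'u' — fails this test, so Out.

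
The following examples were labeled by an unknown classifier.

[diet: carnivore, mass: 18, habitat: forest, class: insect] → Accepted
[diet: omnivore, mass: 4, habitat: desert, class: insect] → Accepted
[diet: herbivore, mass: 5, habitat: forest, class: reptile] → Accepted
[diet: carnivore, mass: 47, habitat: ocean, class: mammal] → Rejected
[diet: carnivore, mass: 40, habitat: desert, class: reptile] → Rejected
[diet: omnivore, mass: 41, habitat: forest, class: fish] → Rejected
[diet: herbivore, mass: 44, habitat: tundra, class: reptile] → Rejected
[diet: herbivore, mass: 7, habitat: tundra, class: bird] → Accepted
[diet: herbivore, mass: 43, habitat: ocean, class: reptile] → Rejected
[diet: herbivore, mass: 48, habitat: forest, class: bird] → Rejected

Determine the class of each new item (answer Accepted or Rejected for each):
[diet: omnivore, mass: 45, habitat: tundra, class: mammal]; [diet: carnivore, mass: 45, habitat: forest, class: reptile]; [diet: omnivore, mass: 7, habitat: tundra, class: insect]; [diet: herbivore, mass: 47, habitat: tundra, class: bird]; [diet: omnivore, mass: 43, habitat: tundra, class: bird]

Rejected, Rejected, Accepted, Rejected, Rejected

One predicate separates the groups cleanly: mass ≤ 18.
[diet: omnivore, mass: 45, habitat: tundra, class: mammal]: mass = 45, does not pass → Rejected.
[diet: carnivore, mass: 45, habitat: forest, class: reptile]: mass = 45, does not pass → Rejected.
[diet: omnivore, mass: 7, habitat: tundra, class: insect]: mass = 7, passes → Accepted.
[diet: herbivore, mass: 47, habitat: tundra, class: bird]: mass = 47, does not pass → Rejected.
[diet: omnivore, mass: 43, habitat: tundra, class: bird]: mass = 43, does not pass → Rejected.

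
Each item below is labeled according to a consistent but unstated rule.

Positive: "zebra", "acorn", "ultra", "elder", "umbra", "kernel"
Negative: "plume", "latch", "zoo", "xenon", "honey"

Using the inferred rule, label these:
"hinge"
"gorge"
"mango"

Negative, Positive, Negative

A rule that fits every label: contains 'r' — true of each 'Positive' example, false of each 'Negative' one.
Negative: "hinge", since no 'r'.
Positive: "gorge", since has 'r'.
Negative: "mango", since no 'r'.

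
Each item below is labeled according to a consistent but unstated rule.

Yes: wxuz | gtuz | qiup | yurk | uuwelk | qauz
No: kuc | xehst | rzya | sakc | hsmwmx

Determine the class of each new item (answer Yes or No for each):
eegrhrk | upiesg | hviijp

All 'Yes' examples share one property — even length AND contains 'u' — and every 'No' example lacks it.

No, Yes, No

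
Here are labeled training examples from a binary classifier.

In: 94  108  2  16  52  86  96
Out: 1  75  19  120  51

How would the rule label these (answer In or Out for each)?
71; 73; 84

Out, Out, In

Every 'In' example satisfies: even AND at most 108. None of the 'Out' examples do.
71 — 71 is odd, 71 ≤ 108, hence Out.
73 — 73 is odd, 73 ≤ 108, hence Out.
84 — 84 is even, 84 ≤ 108, hence In.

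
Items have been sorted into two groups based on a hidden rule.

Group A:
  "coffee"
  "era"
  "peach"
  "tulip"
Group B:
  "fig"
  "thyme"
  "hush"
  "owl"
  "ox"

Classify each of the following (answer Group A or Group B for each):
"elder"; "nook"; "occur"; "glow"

The distinguishing property — has ≥ 2 vowels — holds for all the 'Group A' cases and none of the 'Group B' cases.

Group A, Group A, Group A, Group B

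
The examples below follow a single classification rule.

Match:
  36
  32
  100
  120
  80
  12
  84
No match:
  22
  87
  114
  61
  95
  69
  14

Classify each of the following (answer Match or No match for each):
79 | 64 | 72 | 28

No match, Match, Match, Match

The simplest hypothesis consistent with all the labels is: multiple of 4.
79: No match (79 = 4·19 + 3). 64: Match (64 = 4·16). 72: Match (72 = 4·18). 28: Match (28 = 4·7).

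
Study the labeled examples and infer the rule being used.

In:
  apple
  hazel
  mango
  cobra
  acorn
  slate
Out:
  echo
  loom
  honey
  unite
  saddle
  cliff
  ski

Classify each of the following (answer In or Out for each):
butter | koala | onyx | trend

Out, In, Out, Out

Rule: odd length AND contains 'a'. This holds for each 'In' example and fails for each 'Out' one.
butter: length 6, no 'a' — doesn't match, so Out.
koala: length 5, has 'a' — passes, so In.
onyx: length 4, no 'a' — doesn't match, so Out.
trend: length 5, no 'a' — doesn't match, so Out.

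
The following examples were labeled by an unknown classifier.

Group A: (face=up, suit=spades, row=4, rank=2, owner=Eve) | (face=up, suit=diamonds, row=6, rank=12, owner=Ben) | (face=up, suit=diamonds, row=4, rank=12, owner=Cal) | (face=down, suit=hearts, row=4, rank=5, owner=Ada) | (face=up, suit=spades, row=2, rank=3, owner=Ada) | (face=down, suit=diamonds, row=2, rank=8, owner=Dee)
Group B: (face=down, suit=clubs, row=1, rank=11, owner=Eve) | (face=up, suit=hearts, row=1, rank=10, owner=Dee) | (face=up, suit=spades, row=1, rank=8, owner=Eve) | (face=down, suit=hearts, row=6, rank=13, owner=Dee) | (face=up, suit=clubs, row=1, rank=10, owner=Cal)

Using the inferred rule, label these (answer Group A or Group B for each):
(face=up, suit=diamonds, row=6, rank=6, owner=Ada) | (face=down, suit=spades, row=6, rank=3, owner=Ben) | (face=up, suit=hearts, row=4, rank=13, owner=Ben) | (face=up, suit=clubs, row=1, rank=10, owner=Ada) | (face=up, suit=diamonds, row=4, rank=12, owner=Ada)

Every 'Group A' example satisfies: rank ≤ 12 AND row ≥ 2. None of the 'Group B' examples do.
(face=up, suit=diamonds, row=6, rank=6, owner=Ada) → rank = 6, row = 6 → Group A.
(face=down, suit=spades, row=6, rank=3, owner=Ben) → rank = 3, row = 6 → Group A.
(face=up, suit=hearts, row=4, rank=13, owner=Ben) → rank = 13, row = 4 → Group B.
(face=up, suit=clubs, row=1, rank=10, owner=Ada) → rank = 10, row = 1 → Group B.
(face=up, suit=diamonds, row=4, rank=12, owner=Ada) → rank = 12, row = 4 → Group A.

Group A, Group A, Group B, Group B, Group A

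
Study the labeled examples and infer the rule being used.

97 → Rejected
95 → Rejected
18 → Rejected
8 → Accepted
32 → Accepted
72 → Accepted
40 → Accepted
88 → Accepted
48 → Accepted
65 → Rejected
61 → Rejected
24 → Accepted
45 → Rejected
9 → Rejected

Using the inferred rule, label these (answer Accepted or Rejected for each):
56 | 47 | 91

The classifier is using: multiple of 4.
56: 56 = 4·14, has this property → Accepted.
47: 47 = 4·11 + 3, fails the rule → Rejected.
91: 91 = 4·22 + 3, fails the rule → Rejected.

Accepted, Rejected, Rejected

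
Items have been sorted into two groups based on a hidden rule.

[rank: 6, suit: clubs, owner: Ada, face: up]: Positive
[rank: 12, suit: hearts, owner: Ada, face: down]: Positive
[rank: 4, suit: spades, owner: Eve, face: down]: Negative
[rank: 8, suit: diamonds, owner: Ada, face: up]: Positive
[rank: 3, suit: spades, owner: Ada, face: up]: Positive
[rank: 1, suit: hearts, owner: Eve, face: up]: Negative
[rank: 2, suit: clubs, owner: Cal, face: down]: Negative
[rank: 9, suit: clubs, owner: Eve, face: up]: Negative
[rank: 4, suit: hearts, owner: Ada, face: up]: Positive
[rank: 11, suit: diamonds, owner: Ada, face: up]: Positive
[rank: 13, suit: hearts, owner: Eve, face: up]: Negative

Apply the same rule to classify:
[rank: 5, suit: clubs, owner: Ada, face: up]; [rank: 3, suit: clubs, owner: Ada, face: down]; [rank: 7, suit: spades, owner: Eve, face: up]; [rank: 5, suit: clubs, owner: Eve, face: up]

The pattern is that an item is 'Positive' exactly when: owner is Ada.
Positive: [rank: 5, suit: clubs, owner: Ada, face: up], since owner is Ada.
Positive: [rank: 3, suit: clubs, owner: Ada, face: down], since owner is Ada.
Negative: [rank: 7, suit: spades, owner: Eve, face: up], since owner is Eve.
Negative: [rank: 5, suit: clubs, owner: Eve, face: up], since owner is Eve.

Positive, Positive, Negative, Negative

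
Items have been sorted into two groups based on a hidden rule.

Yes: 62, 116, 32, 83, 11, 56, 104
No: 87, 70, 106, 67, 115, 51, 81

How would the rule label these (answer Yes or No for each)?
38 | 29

The pattern is that an item is 'Yes' exactly when: ≡ 2 (mod 3).
38: 38 mod 3 = 2 — has this property, so Yes. 29: 29 mod 3 = 2 — has this property, so Yes.

Yes, Yes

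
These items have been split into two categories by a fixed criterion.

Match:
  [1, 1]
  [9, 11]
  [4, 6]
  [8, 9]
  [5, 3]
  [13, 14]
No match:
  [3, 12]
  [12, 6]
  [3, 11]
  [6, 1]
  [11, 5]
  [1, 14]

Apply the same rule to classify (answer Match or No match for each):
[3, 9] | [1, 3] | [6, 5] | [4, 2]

No match, Match, Match, Match

Rule: |first − second| ≤ 2. This holds for each 'Match' example and fails for each 'No match' one.
[3, 9] → |3−9| = 6 → No match. [1, 3] → |1−3| = 2 → Match. [6, 5] → |6−5| = 1 → Match. [4, 2] → |4−2| = 2 → Match.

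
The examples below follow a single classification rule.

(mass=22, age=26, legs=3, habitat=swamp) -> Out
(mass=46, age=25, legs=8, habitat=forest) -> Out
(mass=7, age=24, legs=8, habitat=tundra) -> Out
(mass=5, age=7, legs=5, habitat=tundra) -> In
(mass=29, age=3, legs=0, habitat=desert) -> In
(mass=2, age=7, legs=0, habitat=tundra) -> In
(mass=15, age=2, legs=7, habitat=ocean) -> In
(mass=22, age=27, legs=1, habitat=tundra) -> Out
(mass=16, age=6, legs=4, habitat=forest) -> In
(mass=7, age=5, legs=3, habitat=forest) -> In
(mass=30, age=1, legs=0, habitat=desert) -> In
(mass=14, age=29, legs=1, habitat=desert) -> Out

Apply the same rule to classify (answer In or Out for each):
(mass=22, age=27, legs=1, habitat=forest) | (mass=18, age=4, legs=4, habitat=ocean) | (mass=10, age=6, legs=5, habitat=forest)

Out, In, In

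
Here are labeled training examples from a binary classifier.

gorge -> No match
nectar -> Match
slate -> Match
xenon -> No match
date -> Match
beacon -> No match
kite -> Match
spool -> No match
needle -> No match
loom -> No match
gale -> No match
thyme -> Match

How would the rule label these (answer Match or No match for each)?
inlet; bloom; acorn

Match, No match, No match

'Match' ⟺ contains 't'.
inlet → has 't' → Match. bloom → no 't' → No match. acorn → no 't' → No match.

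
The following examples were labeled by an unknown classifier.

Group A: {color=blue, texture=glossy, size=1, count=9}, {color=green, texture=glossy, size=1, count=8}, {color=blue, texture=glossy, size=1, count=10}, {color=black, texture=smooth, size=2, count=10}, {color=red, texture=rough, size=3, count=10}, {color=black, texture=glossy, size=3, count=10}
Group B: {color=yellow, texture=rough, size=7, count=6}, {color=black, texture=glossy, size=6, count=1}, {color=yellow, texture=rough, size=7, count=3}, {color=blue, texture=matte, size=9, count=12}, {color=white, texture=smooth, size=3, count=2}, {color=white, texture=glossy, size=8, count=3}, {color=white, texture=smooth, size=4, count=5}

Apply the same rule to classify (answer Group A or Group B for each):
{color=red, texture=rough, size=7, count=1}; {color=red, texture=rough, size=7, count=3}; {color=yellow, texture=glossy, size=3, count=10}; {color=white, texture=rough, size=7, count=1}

Rule: size ≤ 3 AND count ≥ 3. This holds for each 'Group A' example and fails for each 'Group B' one.
{color=red, texture=rough, size=7, count=1} → size = 7, count = 1 → Group B. {color=red, texture=rough, size=7, count=3} → size = 7, count = 3 → Group B. {color=yellow, texture=glossy, size=3, count=10} → size = 3, count = 10 → Group A. {color=white, texture=rough, size=7, count=1} → size = 7, count = 1 → Group B.

Group B, Group B, Group A, Group B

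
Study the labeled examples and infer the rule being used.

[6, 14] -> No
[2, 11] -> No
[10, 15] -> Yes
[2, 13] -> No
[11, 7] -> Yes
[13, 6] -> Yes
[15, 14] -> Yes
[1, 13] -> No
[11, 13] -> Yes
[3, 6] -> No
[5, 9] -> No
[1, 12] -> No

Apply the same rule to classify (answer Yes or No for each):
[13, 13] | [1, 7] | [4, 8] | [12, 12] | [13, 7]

The simplest hypothesis consistent with all the labels is: first ≥ 7.
Yes: [13, 13], since first 13. No: [1, 7], since first 1. No: [4, 8], since first 4. Yes: [12, 12], since first 12. Yes: [13, 7], since first 13.

Yes, No, No, Yes, Yes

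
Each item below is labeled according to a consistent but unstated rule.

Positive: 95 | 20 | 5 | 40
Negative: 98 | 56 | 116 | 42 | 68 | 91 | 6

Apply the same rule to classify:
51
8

Every 'Positive' example satisfies: multiple of 5. None of the 'Negative' examples do.

Negative, Negative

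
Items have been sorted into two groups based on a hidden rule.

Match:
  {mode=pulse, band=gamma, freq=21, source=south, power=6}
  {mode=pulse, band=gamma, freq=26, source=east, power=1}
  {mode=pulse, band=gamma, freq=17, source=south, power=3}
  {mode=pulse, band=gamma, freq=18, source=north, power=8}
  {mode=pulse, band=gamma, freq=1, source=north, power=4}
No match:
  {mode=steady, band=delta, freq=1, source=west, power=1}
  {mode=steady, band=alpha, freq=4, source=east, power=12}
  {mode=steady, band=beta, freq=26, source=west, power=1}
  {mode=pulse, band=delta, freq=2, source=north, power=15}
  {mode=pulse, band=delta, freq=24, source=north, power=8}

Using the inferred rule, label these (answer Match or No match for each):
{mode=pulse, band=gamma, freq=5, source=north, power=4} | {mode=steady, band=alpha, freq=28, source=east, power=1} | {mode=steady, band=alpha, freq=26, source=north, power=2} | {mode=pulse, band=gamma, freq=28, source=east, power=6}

The classifier is using: band is gamma.

Match, No match, No match, Match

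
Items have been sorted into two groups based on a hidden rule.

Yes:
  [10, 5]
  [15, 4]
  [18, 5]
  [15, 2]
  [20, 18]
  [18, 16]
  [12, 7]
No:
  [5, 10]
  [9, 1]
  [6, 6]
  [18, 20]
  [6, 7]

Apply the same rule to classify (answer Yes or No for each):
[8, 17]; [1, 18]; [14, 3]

All 'Yes' examples share one property — first > second AND sum ≥ 12 — and every 'No' example lacks it.

No, No, Yes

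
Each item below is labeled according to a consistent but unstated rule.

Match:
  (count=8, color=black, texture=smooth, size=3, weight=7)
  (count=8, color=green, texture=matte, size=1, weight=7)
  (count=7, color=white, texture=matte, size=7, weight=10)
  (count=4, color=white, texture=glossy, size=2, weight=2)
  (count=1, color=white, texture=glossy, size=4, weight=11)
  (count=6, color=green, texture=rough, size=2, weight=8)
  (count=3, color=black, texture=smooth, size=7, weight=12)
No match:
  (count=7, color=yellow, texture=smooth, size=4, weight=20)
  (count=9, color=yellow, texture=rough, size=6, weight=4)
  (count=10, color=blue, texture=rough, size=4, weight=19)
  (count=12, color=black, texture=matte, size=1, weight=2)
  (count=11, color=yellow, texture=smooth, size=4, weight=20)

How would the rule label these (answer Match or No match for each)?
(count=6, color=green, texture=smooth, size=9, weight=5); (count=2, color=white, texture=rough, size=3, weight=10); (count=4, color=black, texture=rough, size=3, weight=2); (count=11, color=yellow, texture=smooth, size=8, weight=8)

Match, Match, Match, No match

Every 'Match' example satisfies: weight ≤ 12 AND count ≤ 8. None of the 'No match' examples do.
(count=6, color=green, texture=smooth, size=9, weight=5) → weight = 5, count = 6 → Match. (count=2, color=white, texture=rough, size=3, weight=10) → weight = 10, count = 2 → Match. (count=4, color=black, texture=rough, size=3, weight=2) → weight = 2, count = 4 → Match. (count=11, color=yellow, texture=smooth, size=8, weight=8) → weight = 8, count = 11 → No match.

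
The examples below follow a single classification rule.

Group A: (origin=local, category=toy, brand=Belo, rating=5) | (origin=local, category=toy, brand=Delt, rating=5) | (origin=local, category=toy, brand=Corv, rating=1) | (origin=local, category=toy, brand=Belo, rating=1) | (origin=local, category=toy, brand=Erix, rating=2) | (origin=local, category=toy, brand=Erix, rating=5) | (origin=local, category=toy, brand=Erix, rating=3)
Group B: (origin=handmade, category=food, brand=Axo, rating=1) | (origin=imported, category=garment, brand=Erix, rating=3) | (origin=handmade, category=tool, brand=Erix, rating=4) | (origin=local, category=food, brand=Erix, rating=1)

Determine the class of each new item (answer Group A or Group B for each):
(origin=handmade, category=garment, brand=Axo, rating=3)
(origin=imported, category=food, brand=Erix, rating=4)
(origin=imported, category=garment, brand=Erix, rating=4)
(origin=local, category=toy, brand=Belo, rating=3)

Group B, Group B, Group B, Group A

Rule: category is toy. This holds for each 'Group A' example and fails for each 'Group B' one.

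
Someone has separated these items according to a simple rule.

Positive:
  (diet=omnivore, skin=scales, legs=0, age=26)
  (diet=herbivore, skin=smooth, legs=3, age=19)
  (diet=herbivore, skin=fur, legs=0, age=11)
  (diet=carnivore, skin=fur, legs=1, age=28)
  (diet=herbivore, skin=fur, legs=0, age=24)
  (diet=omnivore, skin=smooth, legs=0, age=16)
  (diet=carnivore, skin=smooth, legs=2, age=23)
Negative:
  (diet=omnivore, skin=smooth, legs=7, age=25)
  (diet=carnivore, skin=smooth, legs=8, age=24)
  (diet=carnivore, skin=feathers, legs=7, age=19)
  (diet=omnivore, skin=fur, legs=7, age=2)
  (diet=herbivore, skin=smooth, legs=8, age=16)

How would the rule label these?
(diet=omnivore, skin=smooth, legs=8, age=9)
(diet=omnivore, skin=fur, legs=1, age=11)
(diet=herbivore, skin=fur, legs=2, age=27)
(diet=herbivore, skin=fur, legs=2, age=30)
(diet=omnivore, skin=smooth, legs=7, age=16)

Negative, Positive, Positive, Positive, Negative

The distinguishing property — legs ≤ 3 — holds for all the 'Positive' cases and none of the 'Negative' cases.
(diet=omnivore, skin=smooth, legs=8, age=9): legs = 8, lacks this property → Negative.
(diet=omnivore, skin=fur, legs=1, age=11): legs = 1, qualifies → Positive.
(diet=herbivore, skin=fur, legs=2, age=27): legs = 2, qualifies → Positive.
(diet=herbivore, skin=fur, legs=2, age=30): legs = 2, qualifies → Positive.
(diet=omnivore, skin=smooth, legs=7, age=16): legs = 7, lacks this property → Negative.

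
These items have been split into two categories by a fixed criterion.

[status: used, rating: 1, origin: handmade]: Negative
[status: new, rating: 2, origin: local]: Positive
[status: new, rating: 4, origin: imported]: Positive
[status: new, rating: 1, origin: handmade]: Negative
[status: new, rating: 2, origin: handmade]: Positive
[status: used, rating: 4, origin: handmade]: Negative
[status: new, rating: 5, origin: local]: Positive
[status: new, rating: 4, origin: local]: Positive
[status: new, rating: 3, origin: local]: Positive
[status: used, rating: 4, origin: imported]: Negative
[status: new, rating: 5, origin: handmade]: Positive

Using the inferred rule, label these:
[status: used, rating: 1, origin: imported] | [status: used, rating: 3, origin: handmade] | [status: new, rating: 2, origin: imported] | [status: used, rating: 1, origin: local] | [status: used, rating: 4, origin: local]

The pattern is that an item is 'Positive' exactly when: status is new AND rating ≥ 2.
Negative: [status: used, rating: 1, origin: imported], since status is used, rating = 1.
Negative: [status: used, rating: 3, origin: handmade], since status is used, rating = 3.
Positive: [status: new, rating: 2, origin: imported], since status is new, rating = 2.
Negative: [status: used, rating: 1, origin: local], since status is used, rating = 1.
Negative: [status: used, rating: 4, origin: local], since status is used, rating = 4.

Negative, Negative, Positive, Negative, Negative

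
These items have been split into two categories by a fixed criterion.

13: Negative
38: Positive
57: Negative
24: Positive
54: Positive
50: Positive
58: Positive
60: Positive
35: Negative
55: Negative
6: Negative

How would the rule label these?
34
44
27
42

The pattern is that an item is 'Positive' exactly when: even AND at least 13.
34: 34 is even, 34 ≥ 13, has this property → Positive.
44: 44 is even, 44 ≥ 13, has this property → Positive.
27: 27 is odd, 27 ≥ 13, fails the rule → Negative.
42: 42 is even, 42 ≥ 13, has this property → Positive.

Positive, Positive, Negative, Positive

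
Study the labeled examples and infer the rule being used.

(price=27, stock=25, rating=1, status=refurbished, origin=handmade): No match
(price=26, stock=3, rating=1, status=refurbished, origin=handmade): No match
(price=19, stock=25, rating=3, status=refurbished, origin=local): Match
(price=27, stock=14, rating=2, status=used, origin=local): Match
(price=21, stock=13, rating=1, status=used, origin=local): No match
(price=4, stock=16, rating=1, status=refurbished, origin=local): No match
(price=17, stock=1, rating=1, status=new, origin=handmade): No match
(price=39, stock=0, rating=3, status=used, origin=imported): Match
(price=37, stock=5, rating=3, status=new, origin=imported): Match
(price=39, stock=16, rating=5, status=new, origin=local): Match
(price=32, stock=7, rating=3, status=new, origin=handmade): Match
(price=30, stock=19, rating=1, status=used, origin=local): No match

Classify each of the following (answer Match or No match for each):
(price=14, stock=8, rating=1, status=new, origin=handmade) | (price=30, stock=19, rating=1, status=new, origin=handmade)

No match, No match

'Match' ⟺ rating ≥ 2.
(price=14, stock=8, rating=1, status=new, origin=handmade): rating = 1, doesn't match → No match. (price=30, stock=19, rating=1, status=new, origin=handmade): rating = 1, doesn't match → No match.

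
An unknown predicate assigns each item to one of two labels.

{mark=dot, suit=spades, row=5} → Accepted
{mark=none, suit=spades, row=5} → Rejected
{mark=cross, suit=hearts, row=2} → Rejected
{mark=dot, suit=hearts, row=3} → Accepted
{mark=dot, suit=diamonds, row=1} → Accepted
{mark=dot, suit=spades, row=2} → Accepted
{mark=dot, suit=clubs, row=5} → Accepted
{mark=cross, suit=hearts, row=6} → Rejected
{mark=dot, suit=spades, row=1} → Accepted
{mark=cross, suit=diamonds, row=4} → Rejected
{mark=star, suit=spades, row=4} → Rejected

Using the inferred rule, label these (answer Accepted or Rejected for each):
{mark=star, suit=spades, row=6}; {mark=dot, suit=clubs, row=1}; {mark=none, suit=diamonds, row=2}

Rejected, Accepted, Rejected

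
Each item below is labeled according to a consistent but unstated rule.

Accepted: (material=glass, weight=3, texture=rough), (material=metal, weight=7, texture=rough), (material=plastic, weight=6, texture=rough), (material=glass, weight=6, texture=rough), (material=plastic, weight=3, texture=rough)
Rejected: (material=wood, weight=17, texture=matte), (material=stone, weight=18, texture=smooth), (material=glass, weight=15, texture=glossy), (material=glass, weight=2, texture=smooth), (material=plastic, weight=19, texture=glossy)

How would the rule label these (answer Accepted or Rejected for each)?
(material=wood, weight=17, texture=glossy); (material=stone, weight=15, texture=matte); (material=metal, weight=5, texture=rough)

The common property of the 'Accepted' items is: texture is rough. No 'Rejected' item has it.
(material=wood, weight=17, texture=glossy) — texture is glossy, hence Rejected.
(material=stone, weight=15, texture=matte) — texture is matte, hence Rejected.
(material=metal, weight=5, texture=rough) — texture is rough, hence Accepted.

Rejected, Rejected, Accepted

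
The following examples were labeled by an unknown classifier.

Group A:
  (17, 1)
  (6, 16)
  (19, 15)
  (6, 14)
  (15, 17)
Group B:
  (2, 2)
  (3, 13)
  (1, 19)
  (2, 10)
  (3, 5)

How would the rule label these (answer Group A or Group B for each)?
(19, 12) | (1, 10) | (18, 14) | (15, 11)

The rule appears to be: first ≥ 5.

Group A, Group B, Group A, Group A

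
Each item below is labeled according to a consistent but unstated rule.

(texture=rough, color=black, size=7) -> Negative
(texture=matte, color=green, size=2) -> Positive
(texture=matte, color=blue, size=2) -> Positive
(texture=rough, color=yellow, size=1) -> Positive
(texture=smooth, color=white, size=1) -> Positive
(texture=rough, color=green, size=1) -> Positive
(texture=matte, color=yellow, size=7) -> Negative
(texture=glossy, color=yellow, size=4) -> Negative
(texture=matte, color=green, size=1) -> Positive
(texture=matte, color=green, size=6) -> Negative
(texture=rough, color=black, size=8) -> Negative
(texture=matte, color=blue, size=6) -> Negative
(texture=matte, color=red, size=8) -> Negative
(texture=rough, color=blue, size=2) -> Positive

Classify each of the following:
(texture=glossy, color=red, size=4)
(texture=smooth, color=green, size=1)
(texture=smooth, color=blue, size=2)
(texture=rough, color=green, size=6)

One predicate separates the groups cleanly: size ≤ 2.

Negative, Positive, Positive, Negative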